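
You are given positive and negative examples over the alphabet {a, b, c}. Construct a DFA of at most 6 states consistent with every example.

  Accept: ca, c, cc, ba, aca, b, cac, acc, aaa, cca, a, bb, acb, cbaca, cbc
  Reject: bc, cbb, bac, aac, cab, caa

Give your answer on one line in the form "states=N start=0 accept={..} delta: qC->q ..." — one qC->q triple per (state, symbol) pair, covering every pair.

states=4 start=0 accept={1,2,3} delta: 0a->1 0b->1 0c->2 1a->1 1b->1 1c->0 2a->3 2b->3 2c->1 3a->0 3b->0 3c->1

State merging on the prefix tree: take the shortest (then alphabetical) example prefix whose next move is undefined and point that move at state 0, else 1, else 2, ...; a target is out if some Accept/Reject pair would then sit in one state with the same input left (inseparable). If every existing state is out, open a new one.
a: 0a undefined. 0a->0: no, c/aac meet in 0 with "c" left. Open state 1: 0a->1.
b: 0b undefined. 0b->0: no, c/bc meet in 0 with "c" left. 0b->1: ok.
c: 0c undefined. 0c->0: no, ba/caa meet in 1 with "a" left. 0c->1: no, cc/bc meet in 1 with "c" left. Open state 2: 0c->2.
aa: 1a undefined. 1a->0: no, c/bac meet in 2. 1a->1: ok.
ac: 1c undefined. 1c->0: ok.
bb: 1b undefined. 1b->0: no, bb/bc meet in 0. 1b->1: ok.
ca: 2a undefined. 2a->0: no, ca/bc meet in 0. 2a->1: no, ca/cab meet in 1. 2a->2: no, ca/caa meet in 2. Open state 3: 2a->3.
cb: 2b undefined. 2b->0: no, ba/cbb meet in 1. 2b->1: no, ba/cbb meet in 1. 2b->2: no, c/cbb meet in 2. 2b->3: ok.
cc: 2c undefined. 2c->0: no, cc/bc meet in 0. 2c->1: ok.
caa: 3a undefined. 3a->0: ok.
cab: 3b undefined. 3b->0: ok.
cac: 3c undefined. 3c->0: no, cac/bc meet in 0. 3c->1: ok.
All examples now run through 4 states with every (state, symbol) defined. Accept strings end in {1,2,3}, Reject strings end in {0}; accept={1,2,3}.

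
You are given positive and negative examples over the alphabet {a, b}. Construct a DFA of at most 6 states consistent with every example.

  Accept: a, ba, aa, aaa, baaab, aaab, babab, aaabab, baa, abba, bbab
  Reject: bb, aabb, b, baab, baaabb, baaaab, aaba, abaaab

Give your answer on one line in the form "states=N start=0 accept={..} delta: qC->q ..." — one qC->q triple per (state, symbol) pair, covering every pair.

states=6 start=0 accept={1,2,3} delta: 0a->1 0b->0 1a->2 1b->3 2a->1 2b->4 3a->5 3b->0 4a->0 4b->0 5a->1 5b->1

State merging on the prefix tree: take the shortest (then alphabetical) example prefix whose next move is undefined and point that move at state 0, else 1, else 2, ...; a target is out if some Accept/Reject pair would then sit in one state with the same input left (inseparable). If every existing state is out, open a new one.
a: 0a undefined. 0a->0: no, ba/aaba meet in 0 with "ba" left. Open state 1: 0a->1.
b: 0b undefined. 0b->0: ok.
aa: 1a undefined. 1a->0: no, a/aaba meet in 1. 1a->1: no, baaab/baab meet in 1 with "b" left. Open state 2: 1a->2.
ab: 1b undefined. 1b->0: no, baaab/abaaab meet in 2 with "ab" left. 1b->1: no, babab/baab meet in 2 with "b" left. 1b->2: no, abba/aaba meet in 2 with "ba" left. Open state 3: 1b->3.
aaa: 2a undefined. 2a->0: no, aaa/bb meet in 0. 2a->1: ok.
aab: 2b undefined. 2b->0: no, a/aaba meet in 1. 2b->1: no, a/baab meet in 1. 2b->2: no, a/aaba meet in 1. 2b->3: no, baaab/baab meet in 3. Open state 4: 2b->4.
aba: 3a undefined. 3a->0: no, babab/bb meet in 0. 3a->1: no, baaab/abaaab meet in 3. 3a->2: no, babab/baab meet in 4. 3a->3: no, babab/baaabb meet in 3 with "b" left. 3a->4: no, babab/aabb meet in 4 with "b" left. Open state 5: 3a->5.
abb: 3b undefined. 3b->0: ok.
aaba: 4a undefined. 4a->0: ok.
aabb: 4b undefined. 4b->0: ok.
abaa: 5a undefined. 5a->0: no, baaab/abaaab meet in 3. 5a->1: ok.
babab: 5b undefined. 5b->0: no, babab/bb meet in 0. 5b->1: ok.
All examples now run through 6 states with every (state, symbol) defined. Accept strings end in {1,2,3}, Reject strings end in {0,4}; accept={1,2,3}.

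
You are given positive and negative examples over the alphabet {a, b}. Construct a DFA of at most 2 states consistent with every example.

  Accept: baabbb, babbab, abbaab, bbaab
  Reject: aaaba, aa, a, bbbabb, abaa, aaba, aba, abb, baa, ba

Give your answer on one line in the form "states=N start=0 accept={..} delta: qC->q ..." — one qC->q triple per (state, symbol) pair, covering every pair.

Fold the examples into a partial DFA from state 0: repeatedly fix the first undefined (state, symbol) met by the shortest-then-alphabetical prefix, trying targets in increasing order and rejecting any under which an Accept and a Reject string meet in one state with the same remainder; add a state when all current targets are rejected. Accepting states are where Accept strings end.
a: 0a undefined. 0a->0: ok.
b: 0b undefined. 0b->0: no, baabbb/aaaba meet in 0. Open state 1: 0b->1.
ba: 1a undefined. 1a->0: ok.
bb: 1b undefined. 1b->0: ok.
All examples now run through 2 states with every (state, symbol) defined. Accept strings end in {1}, Reject strings end in {0}; accept={1}.

states=2 start=0 accept={1} delta: 0a->0 0b->1 1a->0 1b->0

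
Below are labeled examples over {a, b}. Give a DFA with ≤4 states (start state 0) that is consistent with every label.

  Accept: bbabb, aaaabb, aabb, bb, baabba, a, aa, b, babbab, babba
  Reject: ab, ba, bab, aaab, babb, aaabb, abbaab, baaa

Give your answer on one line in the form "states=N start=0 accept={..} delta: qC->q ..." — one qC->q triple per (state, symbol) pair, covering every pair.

states=4 start=0 accept={0,1,2} delta: 0a->1 0b->2 1a->0 1b->3 2a->3 2b->1 3a->2 3b->3

Grow the machine one transition at a time. Run the examples from 0; the earliest place one falls off (shortest prefix, ties alphabetical) gets sent to the lowest-numbered state that keeps every Accept/Reject pair distinguishable — a pair clashes when both reach the same state with identical unread suffix — and to a fresh state only if none does.
a: 0a undefined. 0a->0: no, aaaabb/aaabb meet in 0 with "bb" left. Open state 1: 0a->1.
b: 0b undefined. 0b->0: no, bbabb/babb meet in 1 with "bb" left. 0b->1: no, aabb/babb meet in 1 with "abb" left. Open state 2: 0b->2.
aa: 1a undefined. 1a->0: ok.
ab: 1b undefined. 1b->0: no, aa/ab meet in 0. 1b->1: no, a/ab meet in 1. 1b->2: no, aaaabb/aaabb meet in 2 with "b" left. Open state 3: 1b->3.
ba: 2a undefined. 2a->0: no, aaaabb/babb meet in 2 with "b" left. 2a->1: no, a/ba meet in 1. 2a->2: no, aaaabb/bab meet in 2 with "b" left. 2a->3: ok.
bb: 2b undefined. 2b->0: no, bbabb/bab meet in 3 with "b" left. 2b->1: ok.
abb: 3b undefined. 3b->0: no, aa/bab meet in 0. 3b->1: no, bbabb/bab meet in 1. 3b->2: no, bbabb/babb meet in 1. 3b->3: ok.
baa: 3a undefined. 3a->0: no, bbabb/baaa meet in 1. 3a->1: no, aa/baaa meet in 0. 3a->2: ok.
All examples now run through 4 states with every (state, symbol) defined. Accept strings end in {0,1,2}, Reject strings end in {3}; accept={0,1,2}.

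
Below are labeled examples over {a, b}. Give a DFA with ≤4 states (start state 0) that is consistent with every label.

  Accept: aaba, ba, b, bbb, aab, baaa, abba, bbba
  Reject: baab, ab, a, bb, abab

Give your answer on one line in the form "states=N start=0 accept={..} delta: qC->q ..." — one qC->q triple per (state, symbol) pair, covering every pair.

Fold the examples into a partial DFA from state 0: repeatedly fix the first undefined (state, symbol) met by the shortest-then-alphabetical prefix, trying targets in increasing order and rejecting any under which an Accept and a Reject string meet in one state with the same remainder; add a state when all current targets are rejected. Accepting states are where Accept strings end.
a: 0a undefined. 0a->0: no, b/ab meet in 0 with "b" left. Open state 1: 0a->1.
b: 0b undefined. 0b->0: no, ba/a meet in 1. 0b->1: no, b/a meet in 1. Open state 2: 0b->2.
aa: 1a undefined. 1a->0: ok.
ab: 1b undefined. 1b->0: ok.
ba: 2a undefined. 2a->0: no, aaba/baab meet in 0. 2a->1: no, aaba/a meet in 1. 2a->2: ok.
bb: 2b undefined. 2b->0: ok.
All examples now run through 3 states with every (state, symbol) defined. Accept strings end in {2}, Reject strings end in {0,1}; accept={2}.

states=3 start=0 accept={2} delta: 0a->1 0b->2 1a->0 1b->0 2a->2 2b->0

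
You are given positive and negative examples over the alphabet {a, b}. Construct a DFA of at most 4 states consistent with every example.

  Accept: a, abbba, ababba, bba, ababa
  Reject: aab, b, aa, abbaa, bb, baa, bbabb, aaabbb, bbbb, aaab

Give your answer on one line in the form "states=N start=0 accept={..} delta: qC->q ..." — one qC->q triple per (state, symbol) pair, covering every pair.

states=2 start=0 accept={1} delta: 0a->1 0b->0 1a->0 1b->0

State merging on the prefix tree: take the shortest (then alphabetical) example prefix whose next move is undefined and point that move at state 0, else 1, else 2, ...; a target is out if some Accept/Reject pair would then sit in one state with the same input left (inseparable). If every existing state is out, open a new one.
a: 0a undefined. 0a->0: no, a/aa meet in 0. Open state 1: 0a->1.
b: 0b undefined. 0b->0: ok.
aa: 1a undefined. 1a->0: ok.
ab: 1b undefined. 1b->0: ok.
All examples now run through 2 states with every (state, symbol) defined. Accept strings end in {1}, Reject strings end in {0}; accept={1}.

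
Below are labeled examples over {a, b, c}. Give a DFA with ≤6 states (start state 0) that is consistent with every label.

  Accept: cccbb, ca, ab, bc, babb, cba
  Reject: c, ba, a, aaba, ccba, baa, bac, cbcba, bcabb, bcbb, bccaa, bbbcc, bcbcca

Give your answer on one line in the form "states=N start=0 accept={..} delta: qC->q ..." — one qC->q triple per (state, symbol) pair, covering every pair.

states=5 start=0 accept={1,3} delta: 0a->0 0b->1 0c->2 1a->0 1b->1 1c->3 2a->1 2b->2 2c->3 3a->2 3b->4 3c->0 4a->0 4b->0 4c->1

State merging on the prefix tree: take the shortest (then alphabetical) example prefix whose next move is undefined and point that move at state 0, else 1, else 2, ...; a target is out if some Accept/Reject pair would then sit in one state with the same input left (inseparable). If every existing state is out, open a new one.
a: 0a undefined. 0a->0: ok.
b: 0b undefined. 0b->0: no, ab/ba meet in 0. Open state 1: 0b->1.
c: 0c undefined. 0c->0: no, ca/c meet in 0. 0c->1: no, ca/ba meet in 1 with "a" left. Open state 2: 0c->2.
ba: 1a undefined. 1a->0: ok.
bb: 1b undefined. 1b->0: no, babb/ba meet in 0. 1b->1: ok.
bc: 1c undefined. 1c->0: no, ca/bcbcca meet in 2 with "a" left. 1c->1: no, ab/bcabb meet in 1. 1c->2: no, bc/c meet in 2. Open state 3: 1c->3.
ca: 2a undefined. 2a->0: no, ca/ba meet in 0. 2a->1: ok.
cb: 2b undefined. 2b->0: no, cba/ba meet in 0. 2b->1: no, cba/ba meet in 0. 2b->2: ok.
cc: 2c undefined. 2c->0: no, cccbb/c meet in 2. 2c->1: no, cccbb/bcbb meet in 3 with "bb" left. 2c->2: no, cccbb/c meet in 2. 2c->3: ok.
bca: 3a undefined. 3a->0: no, ca/bcabb meet in 1. 3a->1: no, ca/bcabb meet in 1. 3a->2: ok.
bcb: 3b undefined. 3b->0: no, ca/bcbb meet in 1. 3b->1: no, ca/bcbb meet in 1. 3b->2: no, ca/ccba meet in 1. 3b->3: no, bc/bcbb meet in 3. Open state 4: 3b->4.
bcc: 3c undefined. 3c->0: ok.
bcbb: 4b undefined. 4b->0: ok.
bcbc: 4c undefined. 4c->0: no, cccbb/bcbcca meet in 1. 4c->1: ok.
ccba: 4a undefined. 4a->0: ok.
All examples now run through 5 states with every (state, symbol) defined. Accept strings end in {1,3}, Reject strings end in {0,2}; accept={1,3}.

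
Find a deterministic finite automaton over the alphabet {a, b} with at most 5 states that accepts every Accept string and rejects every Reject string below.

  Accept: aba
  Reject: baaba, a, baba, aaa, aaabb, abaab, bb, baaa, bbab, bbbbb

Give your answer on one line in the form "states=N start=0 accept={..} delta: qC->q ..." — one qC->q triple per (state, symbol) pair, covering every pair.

states=4 start=0 accept={2} delta: 0a->0 0b->1 1a->2 1b->0 2a->3 2b->0 3a->0 3b->0

Fold the examples into a partial DFA from state 0: repeatedly fix the first undefined (state, symbol) met by the shortest-then-alphabetical prefix, trying targets in increasing order and rejecting any under which an Accept and a Reject string meet in one state with the same remainder; add a state when all current targets are rejected. Accepting states are where Accept strings end.
a: 0a undefined. 0a->0: ok.
b: 0b undefined. 0b->0: no, aba/baaba meet in 0. Open state 1: 0b->1.
ba: 1a undefined. 1a->0: no, aba/baaba meet in 0. 1a->1: no, aba/baaa meet in 1. Open state 2: 1a->2.
bb: 1b undefined. 1b->0: ok.
baa: 2a undefined. 2a->0: no, aba/baaba meet in 2. 2a->1: no, aba/baaa meet in 2. 2a->2: no, aba/baaa meet in 2. Open state 3: 2a->3.
bab: 2b undefined. 2b->0: ok.
baaa: 3a undefined. 3a->0: ok.
baab: 3b undefined. 3b->0: ok.
All examples now run through 4 states with every (state, symbol) defined. Accept strings end in {2}, Reject strings end in {0,1}; accept={2}.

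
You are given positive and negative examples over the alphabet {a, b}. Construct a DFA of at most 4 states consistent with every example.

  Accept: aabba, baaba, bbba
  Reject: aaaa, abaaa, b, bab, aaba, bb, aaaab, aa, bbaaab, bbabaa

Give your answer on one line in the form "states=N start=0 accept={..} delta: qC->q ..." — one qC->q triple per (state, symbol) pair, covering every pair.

states=4 start=0 accept={3} delta: 0a->0 0b->1 1a->1 1b->2 2a->3 2b->2 3a->0 3b->0

State merging on the prefix tree: take the shortest (then alphabetical) example prefix whose next move is undefined and point that move at state 0, else 1, else 2, ...; a target is out if some Accept/Reject pair would then sit in one state with the same input left (inseparable). If every existing state is out, open a new one.
a: 0a undefined. 0a->0: ok.
b: 0b undefined. 0b->0: no, aabba/aaaa meet in 0. Open state 1: 0b->1.
ba: 1a undefined. 1a->0: no, baaba/aaaa meet in 0. 1a->1: ok.
bb: 1b undefined. 1b->0: no, aabba/aaaa meet in 0. 1b->1: no, aabba/abaaa meet in 1. Open state 2: 1b->2.
bba: 2a undefined. 2a->0: no, aabba/aaaa meet in 0. 2a->1: no, aabba/abaaa meet in 1. 2a->2: no, aabba/bab meet in 2. Open state 3: 2a->3.
bbb: 2b undefined. 2b->0: no, bbba/aaaa meet in 0. 2b->1: no, bbba/abaaa meet in 1. 2b->2: ok.
bbaa: 3a undefined. 3a->0: ok.
bbab: 3b undefined. 3b->0: ok.
All examples now run through 4 states with every (state, symbol) defined. Accept strings end in {3}, Reject strings end in {0,1,2}; accept={3}.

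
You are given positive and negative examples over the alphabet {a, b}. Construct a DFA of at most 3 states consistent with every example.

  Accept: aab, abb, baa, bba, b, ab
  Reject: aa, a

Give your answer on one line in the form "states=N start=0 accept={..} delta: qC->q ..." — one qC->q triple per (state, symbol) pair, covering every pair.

states=2 start=0 accept={1} delta: 0a->0 0b->1 1a->1 1b->1

Fold the examples into a partial DFA from state 0: repeatedly fix the first undefined (state, symbol) met by the shortest-then-alphabetical prefix, trying targets in increasing order and rejecting any under which an Accept and a Reject string meet in one state with the same remainder; add a state when all current targets are rejected. Accepting states are where Accept strings end.
a: 0a undefined. 0a->0: ok.
b: 0b undefined. 0b->0: no, aab/aa meet in 0. Open state 1: 0b->1.
ba: 1a undefined. 1a->0: no, baa/aa meet in 0. 1a->1: ok.
bb: 1b undefined. 1b->0: no, abb/aa meet in 0. 1b->1: ok.
All examples now run through 2 states with every (state, symbol) defined. Accept strings end in {1}, Reject strings end in {0}; accept={1}.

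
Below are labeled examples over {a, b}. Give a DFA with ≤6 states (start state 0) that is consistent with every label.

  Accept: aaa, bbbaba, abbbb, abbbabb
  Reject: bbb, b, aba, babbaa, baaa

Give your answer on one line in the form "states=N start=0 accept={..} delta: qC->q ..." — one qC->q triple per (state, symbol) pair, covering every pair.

State merging on the prefix tree: take the shortest (then alphabetical) example prefix whose next move is undefined and point that move at state 0, else 1, else 2, ...; a target is out if some Accept/Reject pair would then sit in one state with the same input left (inseparable). If every existing state is out, open a new one.
a: 0a undefined. 0a->0: ok.
b: 0b undefined. 0b->0: no, aaa/bbb meet in 0. Open state 1: 0b->1.
ba: 1a undefined. 1a->0: no, aaa/aba meet in 0. 1a->1: ok.
bb: 1b undefined. 1b->0: no, abbbabb/bbb meet in 1. 1b->1: no, bbbaba/bbb meet in 1. Open state 2: 1b->2.
bbb: 2b undefined. 2b->0: no, aaa/bbb meet in 0. 2b->1: no, abbbabb/bbb meet in 1. 2b->2: no, abbbb/bbb meet in 2. Open state 3: 2b->3.
bbba: 3a undefined. 3a->0: no, aaa/babbaa meet in 0. 3a->1: no, abbbabb/bbb meet in 3. 3a->2: ok.
abbbb: 3b undefined. 3b->0: ok.
babbaa: 2a undefined. 2a->0: no, aaa/babbaa meet in 0. 2a->1: ok.
All examples now run through 4 states with every (state, symbol) defined. Accept strings end in {0,2}, Reject strings end in {1,3}; accept={0,2}.

states=4 start=0 accept={0,2} delta: 0a->0 0b->1 1a->1 1b->2 2a->1 2b->3 3a->2 3b->0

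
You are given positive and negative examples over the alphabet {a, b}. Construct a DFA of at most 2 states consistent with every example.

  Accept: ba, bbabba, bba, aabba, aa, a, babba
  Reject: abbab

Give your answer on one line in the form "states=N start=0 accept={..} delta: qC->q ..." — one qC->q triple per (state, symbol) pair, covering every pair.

State merging on the prefix tree: take the shortest (then alphabetical) example prefix whose next move is undefined and point that move at state 0, else 1, else 2, ...; a target is out if some Accept/Reject pair would then sit in one state with the same input left (inseparable). If every existing state is out, open a new one.
a: 0a undefined. 0a->0: ok.
b: 0b undefined. 0b->0: no, ba/abbab meet in 0. Open state 1: 0b->1.
ba: 1a undefined. 1a->0: ok.
bb: 1b undefined. 1b->0: ok.
All examples now run through 2 states with every (state, symbol) defined. Accept strings end in {0}, Reject strings end in {1}; accept={0}.

states=2 start=0 accept={0} delta: 0a->0 0b->1 1a->0 1b->0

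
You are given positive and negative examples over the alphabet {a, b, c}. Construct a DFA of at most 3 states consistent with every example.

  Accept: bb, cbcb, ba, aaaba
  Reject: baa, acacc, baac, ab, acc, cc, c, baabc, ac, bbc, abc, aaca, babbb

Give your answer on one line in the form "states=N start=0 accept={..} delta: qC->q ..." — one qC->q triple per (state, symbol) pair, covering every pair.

Fold the examples into a partial DFA from state 0: repeatedly fix the first undefined (state, symbol) met by the shortest-then-alphabetical prefix, trying targets in increasing order and rejecting any under which an Accept and a Reject string meet in one state with the same remainder; add a state when all current targets are rejected. Accepting states are where Accept strings end.
a: 0a undefined. 0a->0: ok.
b: 0b undefined. 0b->0: no, bb/baa meet in 0. Open state 1: 0b->1.
c: 0c undefined. 0c->0: ok.
ba: 1a undefined. 1a->0: no, ba/baa meet in 0. 1a->1: no, ba/baa meet in 1. Open state 2: 1a->2.
bb: 1b undefined. 1b->0: no, bb/acacc meet in 0. 1b->1: no, bb/ab meet in 1. 1b->2: ok.
abc: 1c undefined. 1c->0: no, cbcb/ab meet in 1. 1c->1: ok.
baa: 2a undefined. 2a->0: ok.
bab: 2b undefined. 2b->0: no, bb/babbb meet in 2. 2b->1: ok.
bbc: 2c undefined. 2c->0: ok.
All examples now run through 3 states with every (state, symbol) defined. Accept strings end in {2}, Reject strings end in {0,1}; accept={2}.

states=3 start=0 accept={2} delta: 0a->0 0b->1 0c->0 1a->2 1b->2 1c->1 2a->0 2b->1 2c->0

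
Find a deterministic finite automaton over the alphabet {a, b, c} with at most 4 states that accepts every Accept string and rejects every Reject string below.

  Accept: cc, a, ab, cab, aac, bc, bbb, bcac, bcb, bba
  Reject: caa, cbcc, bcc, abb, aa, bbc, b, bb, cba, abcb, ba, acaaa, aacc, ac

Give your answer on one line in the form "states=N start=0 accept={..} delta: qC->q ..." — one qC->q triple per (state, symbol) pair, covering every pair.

states=4 start=0 accept={0,1} delta: 0a->1 0b->2 0c->0 1a->2 1b->0 1c->2 2a->2 2b->3 2c->1 3a->0 3b->0 3c->2

Fold the examples into a partial DFA from state 0: repeatedly fix the first undefined (state, symbol) met by the shortest-then-alphabetical prefix, trying targets in increasing order and rejecting any under which an Accept and a Reject string meet in one state with the same remainder; add a state when all current targets are rejected. Accepting states are where Accept strings end.
a: 0a undefined. 0a->0: no, cc/aacc meet in 0 with "cc" left. Open state 1: 0a->1.
b: 0b undefined. 0b->0: no, cc/bcc meet in 0 with "cc" left. 0b->1: no, a/b meet in 1. Open state 2: 0b->2.
c: 0c undefined. 0c->0: ok.
aa: 1a undefined. 1a->0: no, cc/caa meet in 0. 1a->1: no, a/caa meet in 1. 1a->2: ok.
ab: 1b undefined. 1b->0: ok.
ac: 1c undefined. 1c->0: no, cc/ac meet in 0. 1c->1: no, a/ac meet in 1. 1c->2: ok.
ba: 2a undefined. 2a->0: no, cc/cba meet in 0. 2a->1: no, a/cba meet in 1. 2a->2: ok.
bb: 2b undefined. 2b->0: no, cc/bbc meet in 0. 2b->1: no, a/bb meet in 1. 2b->2: no, aac/bbc meet in 2 with "c" left. Open state 3: 2b->3.
bc: 2c undefined. 2c->0: no, cc/cbcc meet in 0. 2c->1: ok.
bba: 3a undefined. 3a->0: ok.
bbb: 3b undefined. 3b->0: ok.
bbc: 3c undefined. 3c->0: no, cc/bbc meet in 0. 3c->1: no, a/bbc meet in 1. 3c->2: ok.
All examples now run through 4 states with every (state, symbol) defined. Accept strings end in {0,1}, Reject strings end in {2,3}; accept={0,1}.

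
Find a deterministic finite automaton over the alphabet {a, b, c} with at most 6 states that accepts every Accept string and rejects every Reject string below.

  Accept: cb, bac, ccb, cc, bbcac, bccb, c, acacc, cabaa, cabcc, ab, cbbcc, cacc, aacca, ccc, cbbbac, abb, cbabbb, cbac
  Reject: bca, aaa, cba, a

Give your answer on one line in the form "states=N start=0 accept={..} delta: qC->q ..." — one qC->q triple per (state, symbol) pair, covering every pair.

states=5 start=0 accept={1,2,3} delta: 0a->0 0b->1 0c->2 1a->0 1b->1 1c->0 2a->2 2b->3 2c->2 3a->4 3b->0 3c->0 4a->1 4b->0 4c->1

Fold the examples into a partial DFA from state 0: repeatedly fix the first undefined (state, symbol) met by the shortest-then-alphabetical prefix, trying targets in increasing order and rejecting any under which an Accept and a Reject string meet in one state with the same remainder; add a state when all current targets are rejected. Accepting states are where Accept strings end.
a: 0a undefined. 0a->0: ok.
b: 0b undefined. 0b->0: no, ab/aaa meet in 0. Open state 1: 0b->1.
c: 0c undefined. 0c->0: no, cc/aaa meet in 0. 0c->1: no, aacca/bca meet in 1 with "ca" left. Open state 2: 0c->2.
ba: 1a undefined. 1a->0: ok.
bb: 1b undefined. 1b->0: no, abb/aaa meet in 0. 1b->1: ok.
bc: 1c undefined. 1c->0: ok.
ca: 2a undefined. 2a->0: no, cabaa/bca meet in 0. 2a->1: no, cabaa/bca meet in 0. 2a->2: ok.
cb: 2b undefined. 2b->0: no, cb/bca meet in 0. 2b->1: no, cabaa/bca meet in 0. 2b->2: no, cb/cba meet in 2. Open state 3: 2b->3.
cc: 2c undefined. 2c->0: no, cc/bca meet in 0. 2c->1: no, acacc/bca meet in 0. 2c->2: ok.
cba: 3a undefined. 3a->0: no, cabaa/bca meet in 0. 3a->1: no, cabaa/bca meet in 0. 3a->2: no, bac/cba meet in 2. 3a->3: no, cb/cba meet in 3. Open state 4: 3a->4.
cbb: 3b undefined. 3b->0: ok.
cabc: 3c undefined. 3c->0: ok.
cbab: 4b undefined. 4b->0: ok.
cbac: 4c undefined. 4c->0: no, cbac/bca meet in 0. 4c->1: ok.
cabaa: 4a undefined. 4a->0: no, cabaa/bca meet in 0. 4a->1: ok.
All examples now run through 5 states with every (state, symbol) defined. Accept strings end in {1,2,3}, Reject strings end in {0,4}; accept={1,2,3}.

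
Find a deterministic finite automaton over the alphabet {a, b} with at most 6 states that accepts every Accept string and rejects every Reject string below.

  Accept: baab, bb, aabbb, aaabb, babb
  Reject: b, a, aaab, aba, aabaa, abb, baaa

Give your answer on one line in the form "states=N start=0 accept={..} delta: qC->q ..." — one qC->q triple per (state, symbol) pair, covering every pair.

Fold the examples into a partial DFA from state 0: repeatedly fix the first undefined (state, symbol) met by the shortest-then-alphabetical prefix, trying targets in increasing order and rejecting any under which an Accept and a Reject string meet in one state with the same remainder; add a state when all current targets are rejected. Accepting states are where Accept strings end.
a: 0a undefined. 0a->0: no, bb/abb meet in 0 with "bb" left. Open state 1: 0a->1.
b: 0b undefined. 0b->0: no, bb/b meet in 0. 0b->1: no, baab/aaab meet in 1 with "aab" left. Open state 2: 0b->2.
aa: 1a undefined. 1a->0: no, aaabb/abb meet in 1 with "bb" left. 1a->1: no, aaabb/abb meet in 1 with "bb" left. 1a->2: ok.
ab: 1b undefined. 1b->0: ok.
ba: 2a undefined. 2a->0: ok.
bb: 2b undefined. 2b->0: ok.
All examples now run through 3 states with every (state, symbol) defined. Accept strings end in {0}, Reject strings end in {1,2}; accept={0}.

states=3 start=0 accept={0} delta: 0a->1 0b->2 1a->2 1b->0 2a->0 2b->0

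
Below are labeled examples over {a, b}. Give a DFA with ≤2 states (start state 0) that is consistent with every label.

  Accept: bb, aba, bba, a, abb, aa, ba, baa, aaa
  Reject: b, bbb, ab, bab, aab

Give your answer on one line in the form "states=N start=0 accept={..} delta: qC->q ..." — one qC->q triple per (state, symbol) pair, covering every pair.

states=2 start=0 accept={0} delta: 0a->0 0b->1 1a->0 1b->0

State merging on the prefix tree: take the shortest (then alphabetical) example prefix whose next move is undefined and point that move at state 0, else 1, else 2, ...; a target is out if some Accept/Reject pair would then sit in one state with the same input left (inseparable). If every existing state is out, open a new one.
a: 0a undefined. 0a->0: ok.
b: 0b undefined. 0b->0: no, bb/b meet in 0. Open state 1: 0b->1.
ba: 1a undefined. 1a->0: ok.
bb: 1b undefined. 1b->0: ok.
All examples now run through 2 states with every (state, symbol) defined. Accept strings end in {0}, Reject strings end in {1}; accept={0}.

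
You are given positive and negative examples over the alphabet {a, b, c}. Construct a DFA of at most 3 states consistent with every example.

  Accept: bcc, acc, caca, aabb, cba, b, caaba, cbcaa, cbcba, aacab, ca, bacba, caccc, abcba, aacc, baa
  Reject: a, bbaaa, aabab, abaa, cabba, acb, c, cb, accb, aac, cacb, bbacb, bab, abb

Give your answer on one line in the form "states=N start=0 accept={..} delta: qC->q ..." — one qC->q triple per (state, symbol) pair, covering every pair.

Grow the machine one transition at a time. Run the examples from 0; the earliest place one falls off (shortest prefix, ties alphabetical) gets sent to the lowest-numbered state that keeps every Accept/Reject pair distinguishable — a pair clashes when both reach the same state with identical unread suffix — and to a fresh state only if none does.
a: 0a undefined. 0a->0: no, aabb/abb meet in 0 with "bb" left. Open state 1: 0a->1.
b: 0b undefined. 0b->0: ok.
c: 0c undefined. 0c->0: no, bcc/c meet in 0. 0c->1: ok.
aa: 1a undefined. 1a->0: ok.
ab: 1b undefined. 1b->0: no, caca/aabab meet in 0. 1b->1: ok.
ac: 1c undefined. 1c->0: no, bcc/acb meet in 0. 1c->1: no, bcc/a meet in 1. Open state 2: 1c->2.
acb: 2b undefined. 2b->0: no, caca/acb meet in 0. 2b->1: ok.
acc: 2c undefined. 2c->0: no, acc/accb meet in 0. 2c->1: no, acc/a meet in 1. 2c->2: ok.
cbca: 2a undefined. 2a->0: no, cbcaa/a meet in 1. 2a->1: ok.
All examples now run through 3 states with every (state, symbol) defined. Accept strings end in {0,2}, Reject strings end in {1}; accept={0,2}.

states=3 start=0 accept={0,2} delta: 0a->1 0b->0 0c->1 1a->0 1b->1 1c->2 2a->1 2b->1 2c->2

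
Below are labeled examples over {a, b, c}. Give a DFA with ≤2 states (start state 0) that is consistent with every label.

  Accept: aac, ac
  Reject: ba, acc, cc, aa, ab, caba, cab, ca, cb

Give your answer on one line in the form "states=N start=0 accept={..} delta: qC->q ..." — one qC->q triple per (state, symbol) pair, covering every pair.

Grow the machine one transition at a time. Run the examples from 0; the earliest place one falls off (shortest prefix, ties alphabetical) gets sent to the lowest-numbered state that keeps every Accept/Reject pair distinguishable — a pair clashes when both reach the same state with identical unread suffix — and to a fresh state only if none does.
a: 0a undefined. 0a->0: ok.
b: 0b undefined. 0b->0: ok.
c: 0c undefined. 0c->0: no, aac/ba meet in 0. Open state 1: 0c->1.
ca: 1a undefined. 1a->0: ok.
cb: 1b undefined. 1b->0: ok.
cc: 1c undefined. 1c->0: ok.
All examples now run through 2 states with every (state, symbol) defined. Accept strings end in {1}, Reject strings end in {0}; accept={1}.

states=2 start=0 accept={1} delta: 0a->0 0b->0 0c->1 1a->0 1b->0 1c->0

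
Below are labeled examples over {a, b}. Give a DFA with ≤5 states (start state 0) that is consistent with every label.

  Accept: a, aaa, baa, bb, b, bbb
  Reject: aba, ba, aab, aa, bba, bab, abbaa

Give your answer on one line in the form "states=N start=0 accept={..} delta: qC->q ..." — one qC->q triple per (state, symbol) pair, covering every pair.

states=4 start=0 accept={0,1,3} delta: 0a->1 0b->1 1a->2 1b->3 2a->0 2b->2 3a->2 3b->0

Fold the examples into a partial DFA from state 0: repeatedly fix the first undefined (state, symbol) met by the shortest-then-alphabetical prefix, trying targets in increasing order and rejecting any under which an Accept and a Reject string meet in one state with the same remainder; add a state when all current targets are rejected. Accepting states are where Accept strings end.
a: 0a undefined. 0a->0: no, a/aa meet in 0. Open state 1: 0a->1.
b: 0b undefined. 0b->0: no, a/ba meet in 1. 0b->1: ok.
aa: 1a undefined. 1a->0: no, a/aab meet in 1. 1a->1: no, a/ba meet in 1. Open state 2: 1a->2.
ab: 1b undefined. 1b->0: no, a/aba meet in 1. 1b->1: no, aaa/abbaa meet in 2 with "a" left. 1b->2: no, aaa/aba meet in 2 with "a" left. Open state 3: 1b->3.
aaa: 2a undefined. 2a->0: ok.
aab: 2b undefined. 2b->0: no, aaa/aab meet in 0. 2b->1: no, a/aab meet in 1. 2b->2: ok.
aba: 3a undefined. 3a->0: no, aaa/aba meet in 0. 3a->1: no, a/aba meet in 1. 3a->2: ok.
abb: 3b undefined. 3b->0: ok.
All examples now run through 4 states with every (state, symbol) defined. Accept strings end in {0,1,3}, Reject strings end in {2}; accept={0,1,3}.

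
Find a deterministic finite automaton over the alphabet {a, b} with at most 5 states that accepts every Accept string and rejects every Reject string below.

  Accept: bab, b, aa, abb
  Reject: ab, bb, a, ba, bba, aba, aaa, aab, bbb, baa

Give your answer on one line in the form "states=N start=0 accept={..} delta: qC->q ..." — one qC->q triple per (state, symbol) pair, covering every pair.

Grow the machine one transition at a time. Run the examples from 0; the earliest place one falls off (shortest prefix, ties alphabetical) gets sent to the lowest-numbered state that keeps every Accept/Reject pair distinguishable — a pair clashes when both reach the same state with identical unread suffix — and to a fresh state only if none does.
a: 0a undefined. 0a->0: no, b/ab meet in 0 with "b" left. Open state 1: 0a->1.
b: 0b undefined. 0b->0: no, bab/ab meet in 1 with "b" left. 0b->1: no, bab/aab meet in 1 with "ab" left. Open state 2: 0b->2.
aa: 1a undefined. 1a->0: no, b/aab meet in 2. 1a->1: no, aa/a meet in 1. 1a->2: ok.
ab: 1b undefined. 1b->0: ok.
ba: 2a undefined. 2a->0: ok.
bb: 2b undefined. 2b->0: no, bab/bbb meet in 2. 2b->1: no, bab/bba meet in 2. 2b->2: no, bab/bb meet in 2. Open state 3: 2b->3.
bba: 3a undefined. 3a->0: ok.
bbb: 3b undefined. 3b->0: ok.
All examples now run through 4 states with every (state, symbol) defined. Accept strings end in {2}, Reject strings end in {0,1,3}; accept={2}.

states=4 start=0 accept={2} delta: 0a->1 0b->2 1a->2 1b->0 2a->0 2b->3 3a->0 3b->0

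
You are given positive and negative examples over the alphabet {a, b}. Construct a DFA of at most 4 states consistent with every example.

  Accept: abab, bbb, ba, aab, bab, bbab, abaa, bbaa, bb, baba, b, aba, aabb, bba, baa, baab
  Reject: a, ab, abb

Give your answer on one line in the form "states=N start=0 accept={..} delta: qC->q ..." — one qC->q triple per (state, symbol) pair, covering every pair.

Grow the machine one transition at a time. Run the examples from 0; the earliest place one falls off (shortest prefix, ties alphabetical) gets sent to the lowest-numbered state that keeps every Accept/Reject pair distinguishable — a pair clashes when both reach the same state with identical unread suffix — and to a fresh state only if none does.
a: 0a undefined. 0a->0: no, aab/ab meet in 0 with "b" left. Open state 1: 0a->1.
b: 0b undefined. 0b->0: no, ba/a meet in 1. 0b->1: no, bbb/abb meet in 1 with "bb" left. Open state 2: 0b->2.
aa: 1a undefined. 1a->0: ok.
ab: 1b undefined. 1b->0: no, abab/ab meet in 0. 1b->1: no, abaa/a meet in 1. 1b->2: no, aab/ab meet in 2. Open state 3: 1b->3.
ba: 2a undefined. 2a->0: no, baa/a meet in 1. 2a->1: no, ba/a meet in 1. 2a->2: ok.
bb: 2b undefined. 2b->0: no, bbab/ab meet in 3. 2b->1: no, bbb/ab meet in 3. 2b->2: ok.
aba: 3a undefined. 3a->0: no, abaa/a meet in 1. 3a->1: no, abab/ab meet in 3. 3a->2: ok.
abb: 3b undefined. 3b->0: ok.
All examples now run through 4 states with every (state, symbol) defined. Accept strings end in {2}, Reject strings end in {0,1,3}; accept={2}.

states=4 start=0 accept={2} delta: 0a->1 0b->2 1a->0 1b->3 2a->2 2b->2 3a->2 3b->0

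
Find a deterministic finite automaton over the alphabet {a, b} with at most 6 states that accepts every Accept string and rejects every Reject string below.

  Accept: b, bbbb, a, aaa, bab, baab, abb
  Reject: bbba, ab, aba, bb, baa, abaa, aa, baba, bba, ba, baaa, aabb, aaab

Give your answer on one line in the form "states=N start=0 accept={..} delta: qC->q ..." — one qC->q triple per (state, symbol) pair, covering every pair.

Grow the machine one transition at a time. Run the examples from 0; the earliest place one falls off (shortest prefix, ties alphabetical) gets sent to the lowest-numbered state that keeps every Accept/Reject pair distinguishable — a pair clashes when both reach the same state with identical unread suffix — and to a fresh state only if none does.
a: 0a undefined. 0a->0: no, b/ab meet in 0 with "b" left. Open state 1: 0a->1.
b: 0b undefined. 0b->0: no, b/bb meet in 0. 0b->1: no, aaa/baa meet in 1 with "aa" left. Open state 2: 0b->2.
aa: 1a undefined. 1a->0: ok.
ab: 1b undefined. 1b->0: no, a/aba meet in 1. 1b->1: no, a/ab meet in 1. 1b->2: no, b/ab meet in 2. Open state 3: 1b->3.
ba: 2a undefined. 2a->0: no, a/baa meet in 1. 2a->1: no, a/ba meet in 1. 2a->2: no, b/baa meet in 2. 2a->3: ok.
bb: 2b undefined. 2b->0: no, bbbb/bb meet in 0. 2b->1: no, a/bb meet in 1. 2b->2: no, b/bb meet in 2. 2b->3: ok.
aba: 3a undefined. 3a->0: no, a/abaa meet in 1. 3a->1: no, a/aba meet in 1. 3a->2: no, b/aba meet in 2. 3a->3: ok.
abb: 3b undefined. 3b->0: no, a/bbba meet in 1. 3b->1: no, bbbb/ab meet in 3. 3b->2: no, bbbb/bbba meet in 3. 3b->3: no, bbbb/bbba meet in 3. Open state 4: 3b->4.
baba: 4a undefined. 4a->0: ok.
bbbb: 4b undefined. 4b->0: no, bbbb/bbba meet in 0. 4b->1: ok.
All examples now run through 5 states with every (state, symbol) defined. Accept strings end in {1,2,4}, Reject strings end in {0,3}; accept={1,2,4}.

states=5 start=0 accept={1,2,4} delta: 0a->1 0b->2 1a->0 1b->3 2a->3 2b->3 3a->3 3b->4 4a->0 4b->1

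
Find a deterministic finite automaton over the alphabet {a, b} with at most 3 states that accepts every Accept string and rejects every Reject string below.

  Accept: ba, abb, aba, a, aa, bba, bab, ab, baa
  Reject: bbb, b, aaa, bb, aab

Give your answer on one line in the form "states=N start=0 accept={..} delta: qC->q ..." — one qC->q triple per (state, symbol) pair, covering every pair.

Fold the examples into a partial DFA from state 0: repeatedly fix the first undefined (state, symbol) met by the shortest-then-alphabetical prefix, trying targets in increasing order and rejecting any under which an Accept and a Reject string meet in one state with the same remainder; add a state when all current targets are rejected. Accepting states are where Accept strings end.
a: 0a undefined. 0a->0: no, abb/bb meet in 0 with "bb" left. Open state 1: 0a->1.
b: 0b undefined. 0b->0: ok.
aa: 1a undefined. 1a->0: no, ba/aaa meet in 1. 1a->1: no, ba/aaa meet in 1. Open state 2: 1a->2.
ab: 1b undefined. 1b->0: no, abb/bbb meet in 0. 1b->1: ok.
aaa: 2a undefined. 2a->0: ok.
aab: 2b undefined. 2b->0: ok.
All examples now run through 3 states with every (state, symbol) defined. Accept strings end in {1,2}, Reject strings end in {0}; accept={1,2}.

states=3 start=0 accept={1,2} delta: 0a->1 0b->0 1a->2 1b->1 2a->0 2b->0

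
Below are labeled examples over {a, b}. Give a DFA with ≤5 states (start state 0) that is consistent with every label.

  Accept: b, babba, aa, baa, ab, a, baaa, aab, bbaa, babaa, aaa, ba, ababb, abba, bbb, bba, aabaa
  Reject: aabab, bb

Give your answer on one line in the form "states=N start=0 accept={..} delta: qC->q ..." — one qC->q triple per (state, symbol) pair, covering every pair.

states=3 start=0 accept={0,1} delta: 0a->0 0b->1 1a->1 1b->2 2a->0 2b->0

Fold the examples into a partial DFA from state 0: repeatedly fix the first undefined (state, symbol) met by the shortest-then-alphabetical prefix, trying targets in increasing order and rejecting any under which an Accept and a Reject string meet in one state with the same remainder; add a state when all current targets are rejected. Accepting states are where Accept strings end.
a: 0a undefined. 0a->0: ok.
b: 0b undefined. 0b->0: no, b/aabab meet in 0. Open state 1: 0b->1.
ba: 1a undefined. 1a->0: no, b/aabab meet in 1. 1a->1: ok.
bb: 1b undefined. 1b->0: no, aa/aabab meet in 0. 1b->1: no, b/aabab meet in 1. Open state 2: 1b->2.
bba: 2a undefined. 2a->0: ok.
bbb: 2b undefined. 2b->0: ok.
All examples now run through 3 states with every (state, symbol) defined. Accept strings end in {0,1}, Reject strings end in {2}; accept={0,1}.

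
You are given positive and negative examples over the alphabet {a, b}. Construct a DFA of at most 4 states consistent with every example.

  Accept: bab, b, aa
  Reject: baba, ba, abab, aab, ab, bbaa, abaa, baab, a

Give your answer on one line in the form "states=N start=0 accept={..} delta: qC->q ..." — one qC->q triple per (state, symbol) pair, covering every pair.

states=3 start=0 accept={2} delta: 0a->1 0b->2 1a->2 1b->1 2a->0 2b->1

Fold the examples into a partial DFA from state 0: repeatedly fix the first undefined (state, symbol) met by the shortest-then-alphabetical prefix, trying targets in increasing order and rejecting any under which an Accept and a Reject string meet in one state with the same remainder; add a state when all current targets are rejected. Accepting states are where Accept strings end.
a: 0a undefined. 0a->0: no, bab/abab meet in 0 with "bab" left. Open state 1: 0a->1.
b: 0b undefined. 0b->0: no, bab/ab meet in 1 with "b" left. 0b->1: no, bab/aab meet in 1 with "ab" left. Open state 2: 0b->2.
aa: 1a undefined. 1a->0: no, b/aab meet in 2. 1a->1: no, aa/a meet in 1. 1a->2: ok.
ab: 1b undefined. 1b->0: no, b/abaa meet in 2. 1b->1: ok.
ba: 2a undefined. 2a->0: ok.
bb: 2b undefined. 2b->0: no, bab/bbaa meet in 2. 2b->1: ok.
All examples now run through 3 states with every (state, symbol) defined. Accept strings end in {2}, Reject strings end in {0,1}; accept={2}.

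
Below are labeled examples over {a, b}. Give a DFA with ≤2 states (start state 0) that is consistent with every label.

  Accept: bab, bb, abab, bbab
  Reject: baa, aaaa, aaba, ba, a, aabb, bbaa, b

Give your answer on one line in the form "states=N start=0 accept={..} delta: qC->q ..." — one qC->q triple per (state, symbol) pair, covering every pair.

states=2 start=0 accept={0} delta: 0a->1 0b->1 1a->1 1b->0

Fold the examples into a partial DFA from state 0: repeatedly fix the first undefined (state, symbol) met by the shortest-then-alphabetical prefix, trying targets in increasing order and rejecting any under which an Accept and a Reject string meet in one state with the same remainder; add a state when all current targets are rejected. Accepting states are where Accept strings end.
a: 0a undefined. 0a->0: no, bb/aabb meet in 0 with "bb" left. Open state 1: 0a->1.
b: 0b undefined. 0b->0: no, bb/b meet in 0. 0b->1: ok.
aa: 1a undefined. 1a->0: no, bab/baa meet in 1. 1a->1: ok.
ab: 1b undefined. 1b->0: ok.
All examples now run through 2 states with every (state, symbol) defined. Accept strings end in {0}, Reject strings end in {1}; accept={0}.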